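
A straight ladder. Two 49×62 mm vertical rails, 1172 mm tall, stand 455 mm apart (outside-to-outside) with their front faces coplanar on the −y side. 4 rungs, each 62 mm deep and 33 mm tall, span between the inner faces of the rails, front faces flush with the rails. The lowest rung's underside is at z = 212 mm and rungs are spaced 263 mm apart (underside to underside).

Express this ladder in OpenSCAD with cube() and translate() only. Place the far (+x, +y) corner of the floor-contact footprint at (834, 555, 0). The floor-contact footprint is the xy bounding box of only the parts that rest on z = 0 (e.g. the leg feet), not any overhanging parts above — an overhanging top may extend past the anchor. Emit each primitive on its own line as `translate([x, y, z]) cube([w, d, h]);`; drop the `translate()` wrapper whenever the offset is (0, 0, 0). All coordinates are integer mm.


translate([379, 493, 0]) cube([49, 62, 1172]);
translate([785, 493, 0]) cube([49, 62, 1172]);
translate([428, 493, 212]) cube([357, 62, 33]);
translate([428, 493, 475]) cube([357, 62, 33]);
translate([428, 493, 738]) cube([357, 62, 33]);
translate([428, 493, 1001]) cube([357, 62, 33]);


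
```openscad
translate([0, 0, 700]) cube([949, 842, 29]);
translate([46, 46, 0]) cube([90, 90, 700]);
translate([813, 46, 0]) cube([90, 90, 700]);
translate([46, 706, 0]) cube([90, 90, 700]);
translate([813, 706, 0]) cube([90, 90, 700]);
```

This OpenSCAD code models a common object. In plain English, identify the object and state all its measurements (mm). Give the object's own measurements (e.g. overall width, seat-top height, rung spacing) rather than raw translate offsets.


A rectangular dining table. The top is 949×842×29 mm with its upper surface at z = 729 mm. It stands on four 90×90 mm square legs, each inset 46 mm from the nearest pair of top edges, running from the floor to the underside of the top.


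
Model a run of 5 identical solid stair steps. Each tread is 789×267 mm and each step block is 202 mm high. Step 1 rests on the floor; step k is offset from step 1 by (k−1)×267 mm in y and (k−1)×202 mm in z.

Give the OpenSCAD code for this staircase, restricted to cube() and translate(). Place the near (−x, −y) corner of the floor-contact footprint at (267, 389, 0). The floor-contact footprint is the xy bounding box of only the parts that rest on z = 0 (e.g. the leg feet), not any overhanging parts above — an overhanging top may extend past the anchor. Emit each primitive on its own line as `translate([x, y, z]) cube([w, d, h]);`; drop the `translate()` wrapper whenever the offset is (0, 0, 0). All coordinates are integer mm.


translate([267, 389, 0]) cube([789, 267, 202]);
translate([267, 656, 202]) cube([789, 267, 202]);
translate([267, 923, 404]) cube([789, 267, 202]);
translate([267, 1190, 606]) cube([789, 267, 202]);
translate([267, 1457, 808]) cube([789, 267, 202]);


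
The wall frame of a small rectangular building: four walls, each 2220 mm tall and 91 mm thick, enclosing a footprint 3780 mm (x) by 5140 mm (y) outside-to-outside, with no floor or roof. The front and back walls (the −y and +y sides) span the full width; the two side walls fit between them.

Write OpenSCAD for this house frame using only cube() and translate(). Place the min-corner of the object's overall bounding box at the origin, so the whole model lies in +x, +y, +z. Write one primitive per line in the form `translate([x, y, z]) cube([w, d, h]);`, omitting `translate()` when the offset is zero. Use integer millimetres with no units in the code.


cube([3780, 91, 2220]);
translate([0, 5049, 0]) cube([3780, 91, 2220]);
translate([0, 91, 0]) cube([91, 4958, 2220]);
translate([3689, 91, 0]) cube([91, 4958, 2220]);


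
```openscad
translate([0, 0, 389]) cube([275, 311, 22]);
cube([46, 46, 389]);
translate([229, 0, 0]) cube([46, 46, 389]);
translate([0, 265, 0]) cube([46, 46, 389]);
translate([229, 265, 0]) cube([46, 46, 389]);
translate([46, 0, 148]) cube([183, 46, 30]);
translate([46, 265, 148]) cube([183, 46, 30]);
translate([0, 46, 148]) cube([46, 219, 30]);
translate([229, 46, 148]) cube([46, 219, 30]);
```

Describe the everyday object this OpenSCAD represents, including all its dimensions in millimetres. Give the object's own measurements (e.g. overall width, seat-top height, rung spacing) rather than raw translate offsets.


A simple wooden stool: a rectangular seat 275 mm (x) by 311 mm (y), 22 mm thick, top face at z = 411 mm, on four square legs, each 46×46 mm in cross-section. The legs rest on z = 0, each flush with a corner of the seat. Four stretchers, 46 mm wide and 30 mm tall, connect adjacent legs with their undersides at z = 148 mm, each running between the inner faces of the legs it joins and aligned with the legs' outer faces on the other axis.


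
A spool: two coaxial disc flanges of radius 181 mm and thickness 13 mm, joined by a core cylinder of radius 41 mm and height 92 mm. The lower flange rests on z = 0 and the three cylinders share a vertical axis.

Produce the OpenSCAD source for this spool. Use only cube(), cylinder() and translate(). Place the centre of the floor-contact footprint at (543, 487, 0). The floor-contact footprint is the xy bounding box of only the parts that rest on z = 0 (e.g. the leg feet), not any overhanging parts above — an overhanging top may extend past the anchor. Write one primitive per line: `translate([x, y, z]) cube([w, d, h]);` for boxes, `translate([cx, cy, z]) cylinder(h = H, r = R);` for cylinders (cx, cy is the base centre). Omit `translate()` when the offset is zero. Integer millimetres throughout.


translate([543, 487, 0]) cylinder(h = 13, r = 181);
translate([543, 487, 13]) cylinder(h = 92, r = 41);
translate([543, 487, 105]) cylinder(h = 13, r = 181);


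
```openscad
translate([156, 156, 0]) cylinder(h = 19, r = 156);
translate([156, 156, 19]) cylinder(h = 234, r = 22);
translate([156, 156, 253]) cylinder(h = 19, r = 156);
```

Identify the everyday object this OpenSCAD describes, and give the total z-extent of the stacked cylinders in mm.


A spool. The overall height is 272 mm.

Three coaxial cylinders, large–small–large — a spool. Two 19 mm flanges and a 234 mm core give 19 + 234 + 19 = 272 mm.


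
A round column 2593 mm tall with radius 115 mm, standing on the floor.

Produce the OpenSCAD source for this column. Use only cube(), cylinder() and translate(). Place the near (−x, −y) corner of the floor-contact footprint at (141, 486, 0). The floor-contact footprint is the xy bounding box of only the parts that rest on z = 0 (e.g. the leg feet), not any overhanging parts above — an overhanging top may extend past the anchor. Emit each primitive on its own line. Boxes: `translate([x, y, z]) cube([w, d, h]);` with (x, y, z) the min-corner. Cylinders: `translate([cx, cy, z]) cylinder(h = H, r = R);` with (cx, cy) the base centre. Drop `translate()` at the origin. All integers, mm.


translate([256, 601, 0]) cylinder(h = 2593, r = 115);


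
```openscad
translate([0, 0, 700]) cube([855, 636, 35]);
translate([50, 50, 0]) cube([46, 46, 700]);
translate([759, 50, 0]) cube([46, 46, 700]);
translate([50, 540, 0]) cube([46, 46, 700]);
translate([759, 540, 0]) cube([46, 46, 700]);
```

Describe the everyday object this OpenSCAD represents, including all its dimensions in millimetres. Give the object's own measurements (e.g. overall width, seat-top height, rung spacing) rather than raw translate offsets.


A rectangular dining table. The top is 855×636×35 mm with its upper surface at z = 735 mm. It stands on four 46×46 mm square legs, each inset 50 mm from the nearest pair of top edges, running from the floor to the underside of the top.


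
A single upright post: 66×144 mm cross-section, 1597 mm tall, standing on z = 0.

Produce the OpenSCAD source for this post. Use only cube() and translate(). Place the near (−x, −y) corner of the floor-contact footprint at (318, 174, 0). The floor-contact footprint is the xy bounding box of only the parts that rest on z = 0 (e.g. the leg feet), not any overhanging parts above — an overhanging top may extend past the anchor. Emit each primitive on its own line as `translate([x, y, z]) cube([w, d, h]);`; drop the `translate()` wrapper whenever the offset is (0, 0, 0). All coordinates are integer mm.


translate([318, 174, 0]) cube([66, 144, 1597]);


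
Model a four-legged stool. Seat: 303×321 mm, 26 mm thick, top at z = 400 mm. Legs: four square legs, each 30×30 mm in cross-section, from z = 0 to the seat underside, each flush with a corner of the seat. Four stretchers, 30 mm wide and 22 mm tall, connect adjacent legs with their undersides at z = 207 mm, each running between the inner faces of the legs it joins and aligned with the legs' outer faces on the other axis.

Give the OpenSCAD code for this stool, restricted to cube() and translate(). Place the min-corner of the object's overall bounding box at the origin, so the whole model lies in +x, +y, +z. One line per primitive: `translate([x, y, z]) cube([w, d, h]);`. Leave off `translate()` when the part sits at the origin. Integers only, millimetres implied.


translate([0, 0, 374]) cube([303, 321, 26]);
cube([30, 30, 374]);
translate([273, 0, 0]) cube([30, 30, 374]);
translate([0, 291, 0]) cube([30, 30, 374]);
translate([273, 291, 0]) cube([30, 30, 374]);
translate([30, 0, 207]) cube([243, 30, 22]);
translate([30, 291, 207]) cube([243, 30, 22]);
translate([0, 30, 207]) cube([30, 261, 22]);
translate([273, 30, 207]) cube([30, 261, 22]);


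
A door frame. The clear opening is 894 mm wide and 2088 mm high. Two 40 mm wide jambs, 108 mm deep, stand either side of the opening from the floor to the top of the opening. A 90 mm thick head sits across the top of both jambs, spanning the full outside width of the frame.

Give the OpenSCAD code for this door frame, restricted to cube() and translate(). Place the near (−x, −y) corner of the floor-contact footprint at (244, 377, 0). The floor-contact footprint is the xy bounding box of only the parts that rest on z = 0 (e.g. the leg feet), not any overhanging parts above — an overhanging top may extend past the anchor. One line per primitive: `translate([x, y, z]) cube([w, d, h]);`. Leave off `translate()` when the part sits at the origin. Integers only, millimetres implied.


translate([244, 377, 0]) cube([40, 108, 2088]);
translate([1178, 377, 0]) cube([40, 108, 2088]);
translate([244, 377, 2088]) cube([974, 108, 90]);


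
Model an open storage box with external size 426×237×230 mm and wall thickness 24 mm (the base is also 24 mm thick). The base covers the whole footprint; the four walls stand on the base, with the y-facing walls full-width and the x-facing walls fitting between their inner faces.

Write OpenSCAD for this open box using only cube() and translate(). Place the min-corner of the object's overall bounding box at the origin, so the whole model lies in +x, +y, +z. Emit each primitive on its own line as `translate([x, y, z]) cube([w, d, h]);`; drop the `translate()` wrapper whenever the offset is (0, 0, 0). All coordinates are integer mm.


cube([426, 237, 24]);
translate([0, 0, 24]) cube([426, 24, 206]);
translate([0, 213, 24]) cube([426, 24, 206]);
translate([0, 24, 24]) cube([24, 189, 206]);
translate([402, 24, 24]) cube([24, 189, 206]);


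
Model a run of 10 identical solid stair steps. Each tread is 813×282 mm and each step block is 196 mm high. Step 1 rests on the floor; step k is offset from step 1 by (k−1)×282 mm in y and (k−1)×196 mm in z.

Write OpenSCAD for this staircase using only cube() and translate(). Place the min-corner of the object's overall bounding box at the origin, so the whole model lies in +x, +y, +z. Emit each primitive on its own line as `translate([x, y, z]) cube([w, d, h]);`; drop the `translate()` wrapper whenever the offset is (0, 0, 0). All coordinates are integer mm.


cube([813, 282, 196]);
translate([0, 282, 196]) cube([813, 282, 196]);
translate([0, 564, 392]) cube([813, 282, 196]);
translate([0, 846, 588]) cube([813, 282, 196]);
translate([0, 1128, 784]) cube([813, 282, 196]);
translate([0, 1410, 980]) cube([813, 282, 196]);
translate([0, 1692, 1176]) cube([813, 282, 196]);
translate([0, 1974, 1372]) cube([813, 282, 196]);
translate([0, 2256, 1568]) cube([813, 282, 196]);
translate([0, 2538, 1764]) cube([813, 282, 196]);


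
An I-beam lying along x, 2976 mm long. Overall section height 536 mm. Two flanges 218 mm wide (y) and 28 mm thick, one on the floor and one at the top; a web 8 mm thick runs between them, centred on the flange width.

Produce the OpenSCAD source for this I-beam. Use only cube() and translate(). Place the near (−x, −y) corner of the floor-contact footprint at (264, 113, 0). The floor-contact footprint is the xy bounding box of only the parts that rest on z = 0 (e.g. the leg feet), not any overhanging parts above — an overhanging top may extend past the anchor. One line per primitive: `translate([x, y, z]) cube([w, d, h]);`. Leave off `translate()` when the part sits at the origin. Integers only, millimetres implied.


translate([264, 113, 0]) cube([2976, 218, 28]);
translate([264, 218, 28]) cube([2976, 8, 480]);
translate([264, 113, 508]) cube([2976, 218, 28]);


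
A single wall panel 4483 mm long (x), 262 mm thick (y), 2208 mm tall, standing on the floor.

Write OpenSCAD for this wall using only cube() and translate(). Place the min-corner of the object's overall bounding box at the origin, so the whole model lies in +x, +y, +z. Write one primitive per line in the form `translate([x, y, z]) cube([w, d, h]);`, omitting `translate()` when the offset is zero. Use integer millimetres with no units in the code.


cube([4483, 262, 2208]);


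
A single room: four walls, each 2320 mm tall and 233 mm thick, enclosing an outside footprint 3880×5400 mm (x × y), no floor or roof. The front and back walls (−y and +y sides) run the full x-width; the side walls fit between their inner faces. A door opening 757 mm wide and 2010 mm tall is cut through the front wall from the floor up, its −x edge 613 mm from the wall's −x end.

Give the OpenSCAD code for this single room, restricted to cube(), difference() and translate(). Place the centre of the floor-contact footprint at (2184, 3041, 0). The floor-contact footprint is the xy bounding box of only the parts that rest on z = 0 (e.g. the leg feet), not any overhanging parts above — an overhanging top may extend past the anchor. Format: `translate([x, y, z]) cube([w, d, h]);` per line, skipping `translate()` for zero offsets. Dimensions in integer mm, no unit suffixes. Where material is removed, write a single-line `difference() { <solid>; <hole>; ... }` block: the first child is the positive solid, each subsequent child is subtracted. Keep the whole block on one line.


difference() { translate([244, 341, 0]) cube([3880, 233, 2320]); translate([857, 341, 0]) cube([757, 233, 2010]); }
translate([244, 5508, 0]) cube([3880, 233, 2320]);
translate([244, 574, 0]) cube([233, 4934, 2320]);
translate([3891, 574, 0]) cube([233, 4934, 2320]);


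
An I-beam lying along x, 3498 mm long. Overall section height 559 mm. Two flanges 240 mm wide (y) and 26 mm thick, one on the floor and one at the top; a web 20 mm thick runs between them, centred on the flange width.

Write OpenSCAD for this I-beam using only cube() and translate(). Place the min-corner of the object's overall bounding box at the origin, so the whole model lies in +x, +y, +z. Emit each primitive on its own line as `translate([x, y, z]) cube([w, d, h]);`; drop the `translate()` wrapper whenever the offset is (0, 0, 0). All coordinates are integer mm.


cube([3498, 240, 26]);
translate([0, 110, 26]) cube([3498, 20, 507]);
translate([0, 0, 533]) cube([3498, 240, 26]);


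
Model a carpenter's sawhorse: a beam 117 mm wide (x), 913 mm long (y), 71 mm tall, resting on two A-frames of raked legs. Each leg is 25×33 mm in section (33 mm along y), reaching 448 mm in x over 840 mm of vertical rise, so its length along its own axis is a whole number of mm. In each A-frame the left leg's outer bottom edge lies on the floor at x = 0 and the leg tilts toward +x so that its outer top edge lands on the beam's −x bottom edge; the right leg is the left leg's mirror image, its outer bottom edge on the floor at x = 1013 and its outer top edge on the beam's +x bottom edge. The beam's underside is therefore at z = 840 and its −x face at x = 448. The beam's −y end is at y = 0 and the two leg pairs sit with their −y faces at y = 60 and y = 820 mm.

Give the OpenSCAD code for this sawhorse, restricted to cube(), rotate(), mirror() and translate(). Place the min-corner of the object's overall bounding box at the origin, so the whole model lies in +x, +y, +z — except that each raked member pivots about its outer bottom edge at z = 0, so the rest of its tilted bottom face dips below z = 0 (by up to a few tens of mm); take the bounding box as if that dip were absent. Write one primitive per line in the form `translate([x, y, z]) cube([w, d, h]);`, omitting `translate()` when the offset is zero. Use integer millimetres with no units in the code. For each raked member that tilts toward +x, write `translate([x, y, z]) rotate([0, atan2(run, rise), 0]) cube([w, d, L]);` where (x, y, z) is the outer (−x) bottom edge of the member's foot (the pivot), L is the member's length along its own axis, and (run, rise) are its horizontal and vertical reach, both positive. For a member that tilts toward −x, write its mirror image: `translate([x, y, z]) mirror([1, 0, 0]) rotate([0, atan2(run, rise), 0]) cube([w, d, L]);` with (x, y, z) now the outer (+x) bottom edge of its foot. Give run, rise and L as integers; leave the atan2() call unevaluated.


translate([448, 0, 840]) cube([117, 913, 71]);
translate([0, 60, 0]) rotate([0, atan2(448, 840), 0]) cube([25, 33, 952]);
translate([1013, 60, 0]) mirror([1, 0, 0]) rotate([0, atan2(448, 840), 0]) cube([25, 33, 952]);
translate([0, 820, 0]) rotate([0, atan2(448, 840), 0]) cube([25, 33, 952]);
translate([1013, 820, 0]) mirror([1, 0, 0]) rotate([0, atan2(448, 840), 0]) cube([25, 33, 952]);


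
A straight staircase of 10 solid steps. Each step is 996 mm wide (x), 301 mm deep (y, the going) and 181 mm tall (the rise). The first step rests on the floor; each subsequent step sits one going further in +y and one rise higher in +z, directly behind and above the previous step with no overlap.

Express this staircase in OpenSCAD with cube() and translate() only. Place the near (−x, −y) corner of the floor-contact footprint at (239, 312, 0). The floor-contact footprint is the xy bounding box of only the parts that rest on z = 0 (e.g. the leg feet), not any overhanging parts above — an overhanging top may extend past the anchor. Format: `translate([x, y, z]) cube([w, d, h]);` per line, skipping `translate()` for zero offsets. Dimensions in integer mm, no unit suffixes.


translate([239, 312, 0]) cube([996, 301, 181]);
translate([239, 613, 181]) cube([996, 301, 181]);
translate([239, 914, 362]) cube([996, 301, 181]);
translate([239, 1215, 543]) cube([996, 301, 181]);
translate([239, 1516, 724]) cube([996, 301, 181]);
translate([239, 1817, 905]) cube([996, 301, 181]);
translate([239, 2118, 1086]) cube([996, 301, 181]);
translate([239, 2419, 1267]) cube([996, 301, 181]);
translate([239, 2720, 1448]) cube([996, 301, 181]);
translate([239, 3021, 1629]) cube([996, 301, 181]);


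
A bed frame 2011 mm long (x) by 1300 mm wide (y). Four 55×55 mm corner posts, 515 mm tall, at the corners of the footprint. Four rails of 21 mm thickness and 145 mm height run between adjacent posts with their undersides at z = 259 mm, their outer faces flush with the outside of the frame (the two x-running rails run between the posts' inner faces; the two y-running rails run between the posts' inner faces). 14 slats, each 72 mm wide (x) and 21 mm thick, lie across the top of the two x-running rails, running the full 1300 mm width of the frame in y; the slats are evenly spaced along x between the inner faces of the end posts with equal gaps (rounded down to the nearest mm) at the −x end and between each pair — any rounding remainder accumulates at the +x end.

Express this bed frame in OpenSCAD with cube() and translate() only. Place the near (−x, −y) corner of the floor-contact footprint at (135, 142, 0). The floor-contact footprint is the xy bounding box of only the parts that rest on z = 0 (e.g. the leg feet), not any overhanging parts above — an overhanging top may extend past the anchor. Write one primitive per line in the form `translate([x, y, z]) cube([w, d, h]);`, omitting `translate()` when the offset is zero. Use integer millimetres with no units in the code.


translate([135, 142, 0]) cube([55, 55, 515]);
translate([135, 1387, 0]) cube([55, 55, 515]);
translate([2091, 142, 0]) cube([55, 55, 515]);
translate([2091, 1387, 0]) cube([55, 55, 515]);
translate([190, 142, 259]) cube([1901, 21, 145]);
translate([190, 1421, 259]) cube([1901, 21, 145]);
translate([135, 197, 259]) cube([21, 1190, 145]);
translate([2125, 197, 259]) cube([21, 1190, 145]);
translate([249, 142, 404]) cube([72, 1300, 21]);
translate([380, 142, 404]) cube([72, 1300, 21]);
translate([511, 142, 404]) cube([72, 1300, 21]);
translate([642, 142, 404]) cube([72, 1300, 21]);
translate([773, 142, 404]) cube([72, 1300, 21]);
translate([904, 142, 404]) cube([72, 1300, 21]);
translate([1035, 142, 404]) cube([72, 1300, 21]);
translate([1166, 142, 404]) cube([72, 1300, 21]);
translate([1297, 142, 404]) cube([72, 1300, 21]);
translate([1428, 142, 404]) cube([72, 1300, 21]);
translate([1559, 142, 404]) cube([72, 1300, 21]);
translate([1690, 142, 404]) cube([72, 1300, 21]);
translate([1821, 142, 404]) cube([72, 1300, 21]);
translate([1952, 142, 404]) cube([72, 1300, 21]);


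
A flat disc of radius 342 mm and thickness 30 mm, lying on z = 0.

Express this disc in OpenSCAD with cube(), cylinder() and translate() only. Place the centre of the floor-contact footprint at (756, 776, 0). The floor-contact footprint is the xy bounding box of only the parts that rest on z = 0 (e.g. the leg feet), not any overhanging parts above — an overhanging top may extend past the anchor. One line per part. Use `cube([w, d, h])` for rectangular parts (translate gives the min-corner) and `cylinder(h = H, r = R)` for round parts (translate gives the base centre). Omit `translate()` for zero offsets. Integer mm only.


translate([756, 776, 0]) cylinder(h = 30, r = 342);


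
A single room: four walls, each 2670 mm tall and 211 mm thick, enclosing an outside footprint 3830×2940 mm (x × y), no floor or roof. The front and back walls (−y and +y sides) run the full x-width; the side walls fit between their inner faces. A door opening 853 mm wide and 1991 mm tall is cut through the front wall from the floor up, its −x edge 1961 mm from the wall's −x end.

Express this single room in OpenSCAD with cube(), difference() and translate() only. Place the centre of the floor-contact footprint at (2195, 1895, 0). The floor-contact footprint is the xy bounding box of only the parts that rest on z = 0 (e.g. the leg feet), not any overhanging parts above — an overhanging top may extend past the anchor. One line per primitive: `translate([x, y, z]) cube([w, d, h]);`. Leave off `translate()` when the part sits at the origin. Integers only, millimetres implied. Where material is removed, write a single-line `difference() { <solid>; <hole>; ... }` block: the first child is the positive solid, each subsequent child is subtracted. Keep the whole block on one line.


difference() { translate([280, 425, 0]) cube([3830, 211, 2670]); translate([2241, 425, 0]) cube([853, 211, 1991]); }
translate([280, 3154, 0]) cube([3830, 211, 2670]);
translate([280, 636, 0]) cube([211, 2518, 2670]);
translate([3899, 636, 0]) cube([211, 2518, 2670]);


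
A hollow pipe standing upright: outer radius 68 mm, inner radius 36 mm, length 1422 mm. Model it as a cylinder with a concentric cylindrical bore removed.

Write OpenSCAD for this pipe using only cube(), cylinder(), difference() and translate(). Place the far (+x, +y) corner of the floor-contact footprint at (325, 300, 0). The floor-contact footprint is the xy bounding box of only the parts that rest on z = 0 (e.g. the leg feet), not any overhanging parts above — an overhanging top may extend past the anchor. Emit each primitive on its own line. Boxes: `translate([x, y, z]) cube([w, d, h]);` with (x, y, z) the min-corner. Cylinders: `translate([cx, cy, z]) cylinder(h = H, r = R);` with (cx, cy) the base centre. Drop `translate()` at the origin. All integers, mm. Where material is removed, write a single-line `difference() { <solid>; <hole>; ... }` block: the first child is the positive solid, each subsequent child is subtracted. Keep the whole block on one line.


difference() { translate([257, 232, 0]) cylinder(h = 1422, r = 68); translate([257, 232, 0]) cylinder(h = 1422, r = 36); }


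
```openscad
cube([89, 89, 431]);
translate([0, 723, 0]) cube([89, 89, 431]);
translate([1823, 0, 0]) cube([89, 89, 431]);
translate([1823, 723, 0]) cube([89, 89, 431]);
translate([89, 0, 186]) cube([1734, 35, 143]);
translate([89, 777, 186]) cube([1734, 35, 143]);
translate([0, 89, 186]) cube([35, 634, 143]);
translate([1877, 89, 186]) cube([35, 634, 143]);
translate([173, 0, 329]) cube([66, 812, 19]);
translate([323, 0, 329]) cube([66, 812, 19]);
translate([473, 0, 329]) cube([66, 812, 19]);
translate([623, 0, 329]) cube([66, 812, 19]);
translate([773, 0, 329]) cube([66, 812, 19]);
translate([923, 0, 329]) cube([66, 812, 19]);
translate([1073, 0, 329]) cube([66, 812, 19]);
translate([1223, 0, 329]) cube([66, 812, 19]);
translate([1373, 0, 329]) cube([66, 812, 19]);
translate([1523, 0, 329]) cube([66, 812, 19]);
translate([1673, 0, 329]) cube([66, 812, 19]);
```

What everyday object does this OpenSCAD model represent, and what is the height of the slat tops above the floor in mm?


A bed frame. The slat-top height is 348 mm.

Four posts, four rails, and a row of slats — a bed frame. Slats sit on the rails at z = 186 + 143 = 329; with slat thickness 19, the top is 348 mm.


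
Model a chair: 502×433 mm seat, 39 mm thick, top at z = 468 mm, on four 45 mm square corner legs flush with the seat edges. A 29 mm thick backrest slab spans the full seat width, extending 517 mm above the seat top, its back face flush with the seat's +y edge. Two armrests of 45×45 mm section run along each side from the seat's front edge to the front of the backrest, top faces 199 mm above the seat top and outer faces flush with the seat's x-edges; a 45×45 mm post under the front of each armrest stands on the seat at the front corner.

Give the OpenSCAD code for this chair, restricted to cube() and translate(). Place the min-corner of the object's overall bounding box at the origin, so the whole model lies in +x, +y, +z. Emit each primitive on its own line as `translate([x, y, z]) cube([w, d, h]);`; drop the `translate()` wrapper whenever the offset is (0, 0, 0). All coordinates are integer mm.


translate([0, 0, 429]) cube([502, 433, 39]);
cube([45, 45, 429]);
translate([457, 0, 0]) cube([45, 45, 429]);
translate([0, 388, 0]) cube([45, 45, 429]);
translate([457, 388, 0]) cube([45, 45, 429]);
translate([0, 404, 468]) cube([502, 29, 517]);
translate([0, 0, 622]) cube([45, 404, 45]);
translate([457, 0, 622]) cube([45, 404, 45]);
translate([0, 0, 468]) cube([45, 45, 154]);
translate([457, 0, 468]) cube([45, 45, 154]);


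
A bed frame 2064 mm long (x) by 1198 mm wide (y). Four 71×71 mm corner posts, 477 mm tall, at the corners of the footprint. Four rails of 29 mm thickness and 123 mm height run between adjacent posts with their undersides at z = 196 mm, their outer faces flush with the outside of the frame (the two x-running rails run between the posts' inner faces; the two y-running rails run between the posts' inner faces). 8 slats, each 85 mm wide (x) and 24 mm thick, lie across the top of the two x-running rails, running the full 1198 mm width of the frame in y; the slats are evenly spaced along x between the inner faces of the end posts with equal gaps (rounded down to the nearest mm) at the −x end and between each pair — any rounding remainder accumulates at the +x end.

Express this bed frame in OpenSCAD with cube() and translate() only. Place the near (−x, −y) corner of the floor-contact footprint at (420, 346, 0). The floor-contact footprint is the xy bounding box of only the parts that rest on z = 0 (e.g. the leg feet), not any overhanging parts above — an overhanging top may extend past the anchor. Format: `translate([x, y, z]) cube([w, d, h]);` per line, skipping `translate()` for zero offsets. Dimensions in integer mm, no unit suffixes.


translate([420, 346, 0]) cube([71, 71, 477]);
translate([420, 1473, 0]) cube([71, 71, 477]);
translate([2413, 346, 0]) cube([71, 71, 477]);
translate([2413, 1473, 0]) cube([71, 71, 477]);
translate([491, 346, 196]) cube([1922, 29, 123]);
translate([491, 1515, 196]) cube([1922, 29, 123]);
translate([420, 417, 196]) cube([29, 1056, 123]);
translate([2455, 417, 196]) cube([29, 1056, 123]);
translate([629, 346, 319]) cube([85, 1198, 24]);
translate([852, 346, 319]) cube([85, 1198, 24]);
translate([1075, 346, 319]) cube([85, 1198, 24]);
translate([1298, 346, 319]) cube([85, 1198, 24]);
translate([1521, 346, 319]) cube([85, 1198, 24]);
translate([1744, 346, 319]) cube([85, 1198, 24]);
translate([1967, 346, 319]) cube([85, 1198, 24]);
translate([2190, 346, 319]) cube([85, 1198, 24]);


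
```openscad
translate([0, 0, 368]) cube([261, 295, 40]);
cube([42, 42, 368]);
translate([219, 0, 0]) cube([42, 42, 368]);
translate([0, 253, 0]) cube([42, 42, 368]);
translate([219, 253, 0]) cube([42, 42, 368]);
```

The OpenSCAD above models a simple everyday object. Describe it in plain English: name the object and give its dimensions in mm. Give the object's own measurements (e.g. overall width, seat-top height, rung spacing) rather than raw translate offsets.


A simple wooden stool: a rectangular seat 261 mm (x) by 295 mm (y), 40 mm thick, top face at z = 408 mm, on four square legs, each 42×42 mm in cross-section. The legs rest on z = 0, each flush with a corner of the seat.


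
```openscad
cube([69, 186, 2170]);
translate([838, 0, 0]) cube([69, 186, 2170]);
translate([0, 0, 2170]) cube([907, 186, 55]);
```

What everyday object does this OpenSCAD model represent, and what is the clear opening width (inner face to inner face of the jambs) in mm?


A door frame. The clear opening width is 769 mm.

Two 2170 mm tall posts with a header on top — a door frame. The left jamb is 69 mm wide at x = 0; the right jamb starts at x = 838. The clear opening is 838 − 69 = 769 mm.


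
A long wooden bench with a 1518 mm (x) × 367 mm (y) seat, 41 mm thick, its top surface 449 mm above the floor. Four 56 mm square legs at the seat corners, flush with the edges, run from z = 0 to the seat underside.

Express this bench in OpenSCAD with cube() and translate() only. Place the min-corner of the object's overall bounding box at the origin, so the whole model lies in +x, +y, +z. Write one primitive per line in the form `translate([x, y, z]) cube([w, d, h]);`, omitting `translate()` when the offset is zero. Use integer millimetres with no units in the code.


translate([0, 0, 408]) cube([1518, 367, 41]);
cube([56, 56, 408]);
translate([0, 311, 0]) cube([56, 56, 408]);
translate([1462, 0, 0]) cube([56, 56, 408]);
translate([1462, 311, 0]) cube([56, 56, 408]);


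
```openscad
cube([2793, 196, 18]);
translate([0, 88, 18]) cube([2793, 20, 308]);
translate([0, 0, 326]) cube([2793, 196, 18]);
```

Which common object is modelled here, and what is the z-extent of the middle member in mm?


An I-beam. The web height is 308 mm.

Two wide flanges with a thin centred web — an I-beam. Overall 344 mm minus two 18 mm flanges gives a web of 344 − 2·18 = 308 mm.


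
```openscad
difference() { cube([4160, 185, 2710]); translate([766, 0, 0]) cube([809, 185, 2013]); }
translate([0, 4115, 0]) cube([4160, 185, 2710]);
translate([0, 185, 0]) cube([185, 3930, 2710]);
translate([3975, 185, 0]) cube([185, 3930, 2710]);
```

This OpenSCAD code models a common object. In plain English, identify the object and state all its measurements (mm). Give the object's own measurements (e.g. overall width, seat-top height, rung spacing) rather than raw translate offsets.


A single room: four walls, each 2710 mm tall and 185 mm thick, enclosing an outside footprint 4160×4300 mm (x × y), no floor or roof. The front and back walls (−y and +y sides) run the full x-width; the side walls fit between their inner faces. A door opening 809 mm wide and 2013 mm tall is cut through the front wall from the floor up, its −x edge 766 mm from the wall's −x end.


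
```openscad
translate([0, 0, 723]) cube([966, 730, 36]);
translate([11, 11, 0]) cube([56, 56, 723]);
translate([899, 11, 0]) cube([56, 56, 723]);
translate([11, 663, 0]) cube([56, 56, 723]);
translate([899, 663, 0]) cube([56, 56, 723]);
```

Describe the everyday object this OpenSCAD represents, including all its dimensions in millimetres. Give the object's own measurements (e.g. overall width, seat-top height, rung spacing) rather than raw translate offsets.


A rectangular dining table. The top is 966×730×36 mm with its upper surface at z = 759 mm. It stands on four 56×56 mm square legs, each inset 11 mm from the nearest pair of top edges, running from the floor to the underside of the top.


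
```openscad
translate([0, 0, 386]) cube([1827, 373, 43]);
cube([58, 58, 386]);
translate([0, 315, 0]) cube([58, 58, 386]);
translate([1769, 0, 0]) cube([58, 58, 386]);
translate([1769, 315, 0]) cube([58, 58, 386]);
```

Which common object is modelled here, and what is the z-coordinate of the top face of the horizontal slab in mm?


A bench. The seat-top height is 429 mm.

A long slab on four corner posts — a bench. The slab sits at z = 386 with thickness 43, so the top is 386 + 43 = 429 mm.


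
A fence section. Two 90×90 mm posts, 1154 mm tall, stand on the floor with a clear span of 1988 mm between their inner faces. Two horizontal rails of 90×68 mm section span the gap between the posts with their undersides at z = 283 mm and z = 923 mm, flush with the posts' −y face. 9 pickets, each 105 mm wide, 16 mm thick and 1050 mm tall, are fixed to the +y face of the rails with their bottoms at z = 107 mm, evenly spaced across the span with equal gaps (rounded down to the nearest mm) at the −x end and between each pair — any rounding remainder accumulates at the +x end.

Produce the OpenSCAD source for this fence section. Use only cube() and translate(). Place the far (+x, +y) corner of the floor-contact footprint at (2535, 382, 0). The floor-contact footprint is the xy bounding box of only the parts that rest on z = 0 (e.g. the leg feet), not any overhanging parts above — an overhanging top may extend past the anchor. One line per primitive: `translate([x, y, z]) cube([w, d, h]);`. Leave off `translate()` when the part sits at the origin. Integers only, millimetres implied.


translate([367, 292, 0]) cube([90, 90, 1154]);
translate([2445, 292, 0]) cube([90, 90, 1154]);
translate([457, 292, 283]) cube([1988, 90, 68]);
translate([457, 292, 923]) cube([1988, 90, 68]);
translate([561, 382, 107]) cube([105, 16, 1050]);
translate([770, 382, 107]) cube([105, 16, 1050]);
translate([979, 382, 107]) cube([105, 16, 1050]);
translate([1188, 382, 107]) cube([105, 16, 1050]);
translate([1397, 382, 107]) cube([105, 16, 1050]);
translate([1606, 382, 107]) cube([105, 16, 1050]);
translate([1815, 382, 107]) cube([105, 16, 1050]);
translate([2024, 382, 107]) cube([105, 16, 1050]);
translate([2233, 382, 107]) cube([105, 16, 1050]);


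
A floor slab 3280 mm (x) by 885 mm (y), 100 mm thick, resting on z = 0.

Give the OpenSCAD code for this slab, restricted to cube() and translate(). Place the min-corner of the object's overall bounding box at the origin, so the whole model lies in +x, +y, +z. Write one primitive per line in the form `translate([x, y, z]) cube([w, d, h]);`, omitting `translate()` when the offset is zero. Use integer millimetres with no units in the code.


cube([3280, 885, 100]);


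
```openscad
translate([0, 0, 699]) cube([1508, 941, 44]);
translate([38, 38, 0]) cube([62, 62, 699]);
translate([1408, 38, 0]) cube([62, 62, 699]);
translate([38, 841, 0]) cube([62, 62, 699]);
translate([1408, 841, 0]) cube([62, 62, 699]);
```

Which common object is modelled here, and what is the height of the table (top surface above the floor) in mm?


A table. The table height is 743 mm.

A 1508×941×44 slab sits at z = 699 on four 62 mm square posts — a table. The top surface is at 699 + 44 = 743 mm.


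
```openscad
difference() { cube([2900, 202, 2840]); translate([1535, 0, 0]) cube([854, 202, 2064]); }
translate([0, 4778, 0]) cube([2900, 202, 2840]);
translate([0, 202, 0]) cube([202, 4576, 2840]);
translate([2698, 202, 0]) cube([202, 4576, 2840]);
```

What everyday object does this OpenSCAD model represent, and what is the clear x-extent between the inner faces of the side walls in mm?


A single room. The interior width is 2496 mm.

Four walls enclosing a rectangle with a door in the front wall — a room. Outside width 2900 minus two 202 mm walls gives 2496 mm.


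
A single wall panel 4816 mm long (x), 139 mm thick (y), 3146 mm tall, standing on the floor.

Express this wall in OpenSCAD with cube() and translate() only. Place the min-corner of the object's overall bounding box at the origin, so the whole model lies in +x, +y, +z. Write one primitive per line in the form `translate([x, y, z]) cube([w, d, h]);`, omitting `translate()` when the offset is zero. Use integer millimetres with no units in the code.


cube([4816, 139, 3146]);


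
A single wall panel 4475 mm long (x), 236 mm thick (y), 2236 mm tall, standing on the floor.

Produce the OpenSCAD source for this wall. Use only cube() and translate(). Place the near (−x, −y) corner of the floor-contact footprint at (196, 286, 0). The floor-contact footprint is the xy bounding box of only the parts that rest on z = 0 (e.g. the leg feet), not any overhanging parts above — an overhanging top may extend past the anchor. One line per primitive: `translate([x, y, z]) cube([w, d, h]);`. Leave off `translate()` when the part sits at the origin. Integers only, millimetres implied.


translate([196, 286, 0]) cube([4475, 236, 2236]);


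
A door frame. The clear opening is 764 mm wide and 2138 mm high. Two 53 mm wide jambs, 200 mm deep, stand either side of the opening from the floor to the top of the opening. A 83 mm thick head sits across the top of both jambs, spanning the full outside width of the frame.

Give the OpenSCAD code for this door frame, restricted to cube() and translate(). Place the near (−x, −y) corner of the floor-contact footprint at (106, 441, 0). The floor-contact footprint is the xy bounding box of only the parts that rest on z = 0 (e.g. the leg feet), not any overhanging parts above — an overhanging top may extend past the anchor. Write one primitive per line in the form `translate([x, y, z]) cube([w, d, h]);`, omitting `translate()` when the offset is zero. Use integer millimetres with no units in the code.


translate([106, 441, 0]) cube([53, 200, 2138]);
translate([923, 441, 0]) cube([53, 200, 2138]);
translate([106, 441, 2138]) cube([870, 200, 83]);


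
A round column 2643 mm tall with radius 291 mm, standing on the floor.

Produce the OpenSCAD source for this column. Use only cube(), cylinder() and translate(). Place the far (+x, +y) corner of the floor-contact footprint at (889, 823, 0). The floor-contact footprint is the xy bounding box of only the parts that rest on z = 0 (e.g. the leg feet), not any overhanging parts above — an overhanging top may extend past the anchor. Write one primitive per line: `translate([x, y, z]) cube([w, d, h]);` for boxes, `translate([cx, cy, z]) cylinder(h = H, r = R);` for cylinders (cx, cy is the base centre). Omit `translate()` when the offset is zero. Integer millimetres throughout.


translate([598, 532, 0]) cylinder(h = 2643, r = 291);


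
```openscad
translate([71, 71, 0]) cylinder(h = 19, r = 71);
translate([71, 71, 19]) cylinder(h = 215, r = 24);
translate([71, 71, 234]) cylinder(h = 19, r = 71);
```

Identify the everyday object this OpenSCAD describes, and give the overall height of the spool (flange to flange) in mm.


A spool. The overall height is 253 mm.

Three coaxial cylinders, large–small–large — a spool. Two 19 mm flanges and a 215 mm core give 19 + 215 + 19 = 253 mm.
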